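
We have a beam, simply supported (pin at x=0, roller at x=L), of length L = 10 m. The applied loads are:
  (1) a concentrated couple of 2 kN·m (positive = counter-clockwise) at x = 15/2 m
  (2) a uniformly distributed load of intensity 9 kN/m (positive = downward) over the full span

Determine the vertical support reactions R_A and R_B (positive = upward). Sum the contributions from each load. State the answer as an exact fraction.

R_A = 226/5 kN, R_B = 224/5 kN

Load 1 — applied couple M₀=2 kN·m at a=15/2 m (b=L-a=5/2):
  R_A = M₀/L = 2/10 = 1/5 kN
  R_B = -M₀/L = -2/10 = -1/5 kN
Load 2 — uniform load w=9 kN/m over full span:
  R_A = wL/2 = 9·10/2 = 45 kN
  R_B = wL/2 = 9·10/2 = 45 kN
Superposition: R_A = 226/5 kN, R_B = 224/5 kN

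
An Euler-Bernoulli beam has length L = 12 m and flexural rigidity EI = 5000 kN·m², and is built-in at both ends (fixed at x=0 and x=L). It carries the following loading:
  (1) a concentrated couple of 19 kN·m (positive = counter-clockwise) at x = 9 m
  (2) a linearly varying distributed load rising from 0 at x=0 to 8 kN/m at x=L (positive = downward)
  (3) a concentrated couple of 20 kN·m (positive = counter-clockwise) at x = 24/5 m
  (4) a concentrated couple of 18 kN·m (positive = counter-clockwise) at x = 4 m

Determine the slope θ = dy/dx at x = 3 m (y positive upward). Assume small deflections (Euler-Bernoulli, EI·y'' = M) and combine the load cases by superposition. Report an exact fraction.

θ(3) = -15951/1600000 rad

Load 1 — applied couple M₀=19 kN·m at a=9 m (b=L-a=3):
  θ_1 = (R_Ax²/2 - M_Ax)/EI  [x≤a] with R_A=57/32, M_A=95/16 = ((57/32)·3²/2 - (95/16)·3)/5000 = -627/320000 rad
Load 2 — triangular load w₀=8 kN/m (0→w₀ over full span):
  θ_2 = -w₀(2x(L-x)(L-2x)(x+2L)+x²(L-x)²)/(120LEI) = -8·(2·3·(12-3)·(12-2·3)·(3+2·12)+3²·(12-3)²)/(120·12·5000) = -1053/100000 rad
Load 3 — applied couple M₀=20 kN·m at a=24/5 m (b=L-a=36/5):
  θ_3 = (R_Ax²/2 - M_Ax)/EI  [x≤a] with R_A=12/5, M_A=12/5 = ((12/5)·3²/2 - (12/5)·3)/5000 = 9/12500 rad
Load 4 — applied couple M₀=18 kN·m at a=4 m (b=L-a=8):
  θ_4 = (R_Ax²/2 - M_Ax)/EI  [x≤a] with R_A=2, M_A=0 = (2·3²/2 - 0·3)/5000 = 9/5000 rad
Superposition: θ = Σ θ_i = -15951/1600000 rad ≈ -0.009969 rad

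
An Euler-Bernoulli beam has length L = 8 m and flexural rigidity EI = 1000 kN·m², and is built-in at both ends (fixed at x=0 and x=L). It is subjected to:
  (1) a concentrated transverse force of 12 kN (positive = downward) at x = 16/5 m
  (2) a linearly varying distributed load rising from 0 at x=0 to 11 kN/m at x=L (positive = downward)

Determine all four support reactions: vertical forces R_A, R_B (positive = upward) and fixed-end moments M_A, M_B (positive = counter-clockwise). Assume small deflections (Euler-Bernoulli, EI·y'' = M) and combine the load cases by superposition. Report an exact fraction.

Load 1 — point force P=12 kN at a=16/5 m (b=L-a=24/5):
  R_A = Pb²(3a+b)/L³ = 12·(24/5)²·(3·(16/5)+(24/5))/8³ = 972/125 kN
  M_A = Pab²/L² = 12·(16/5)·(24/5)²/8² = 1728/125 kN·m
  R_B = Pa²(a+3b)/L³ = 12·(16/5)²·((16/5)+3·(24/5))/8³ = 528/125 kN
  M_B = -Pa²b/L² = -12·(16/5)²·(24/5)/8² = -1152/125 kN·m
Load 2 — triangular load w₀=11 kN/m (0→w₀ over full span):
  R_A = 3w₀L/20 = 3·11·8/20 = 66/5 kN
  M_A = w₀L²/30 = 11·8²/30 = 352/15 kN·m
  R_B = 7w₀L/20 = 7·11·8/20 = 154/5 kN
  M_B = -w₀L²/20 = -11·8²/20 = -176/5 kN·m
Superposition: R_A = 2622/125 kN, M_A = 13984/375 kN·m, R_B = 4378/125 kN, M_B = -5552/125 kN·m

R_A = 2622/125 kN, M_A = 13984/375 kN·m, R_B = 4378/125 kN, M_B = -5552/125 kN·m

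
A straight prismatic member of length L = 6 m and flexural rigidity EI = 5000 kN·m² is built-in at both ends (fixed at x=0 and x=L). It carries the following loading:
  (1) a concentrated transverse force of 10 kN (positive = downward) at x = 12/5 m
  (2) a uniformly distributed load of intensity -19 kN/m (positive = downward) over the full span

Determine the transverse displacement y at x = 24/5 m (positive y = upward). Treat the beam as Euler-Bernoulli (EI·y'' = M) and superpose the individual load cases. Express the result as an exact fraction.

Load 1 — point force P=10 kN at a=12/5 m (b=L-a=18/5):
  y_1 = -Pa²(L-x)²(3bL-(3b+a)(L-x))/(6L³EI)  [x>a] = -10·(12/5)²·(6-(24/5))²·(3·(18/5)·6-(3·(18/5)+(12/5))·(6-(24/5)))/(6·6³·5000) = -1224/1953125 m
Load 2 — uniform load w=-19 kN/m over full span:
  y_2 = -wx²(L-x)²/(24EI) = -(-19)·(24/5)²·(6-(24/5))²/(24·5000) = 2052/390625 m
Superposition: y = Σ y_i = 9036/1953125 m ≈ 0.004626 m

y(24/5) = 9036/1953125 m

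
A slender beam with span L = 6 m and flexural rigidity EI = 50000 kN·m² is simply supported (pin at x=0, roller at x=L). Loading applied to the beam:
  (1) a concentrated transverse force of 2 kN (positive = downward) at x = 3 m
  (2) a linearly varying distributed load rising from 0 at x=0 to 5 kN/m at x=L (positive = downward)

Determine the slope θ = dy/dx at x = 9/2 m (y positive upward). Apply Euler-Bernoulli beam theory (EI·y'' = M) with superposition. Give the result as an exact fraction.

Load 1 — point force P=2 kN at a=3 m (b=L-a=3):
  θ_1 = -Pa(2L²-6Lx+3x²+a²)/(6LEI)  [x>a] = -2·3·(2·6²-6·6·(9/2)+3·(9/2)²+3²)/(6·6·50000) = 27/400000 rad
Load 2 — triangular load w₀=5 kN/m (0→w₀ over full span):
  θ_2 = -w₀(7L⁴-30L²x²+15x⁴)/(360LEI) = -5·(7·6⁴-30·6²·(9/2)²+15·(9/2)⁴)/(360·6·50000) = 3939/12800000 rad
Superposition: θ = Σ θ_i = 4803/12800000 rad ≈ 0.000375 rad

θ(9/2) = 4803/12800000 rad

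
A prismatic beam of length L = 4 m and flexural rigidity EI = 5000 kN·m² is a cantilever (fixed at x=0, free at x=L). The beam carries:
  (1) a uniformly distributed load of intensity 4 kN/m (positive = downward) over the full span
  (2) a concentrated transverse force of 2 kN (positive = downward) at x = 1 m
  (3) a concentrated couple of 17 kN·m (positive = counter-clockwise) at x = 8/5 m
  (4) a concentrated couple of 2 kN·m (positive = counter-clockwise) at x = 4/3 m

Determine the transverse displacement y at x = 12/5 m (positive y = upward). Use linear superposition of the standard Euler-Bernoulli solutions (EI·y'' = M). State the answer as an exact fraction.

y(12/5) = -82969/28125000 m

Load 1 — uniform load w=4 kN/m over full span:
  y_1 = -wx²(x²-4Lx+6L²)/(24EI) = -4·(12/5)²·((12/5)²-4·4·(12/5)+6·4²)/(24·5000) = -4752/390625 m
Load 2 — point force P=2 kN at a=1 m (b=L-a=3):
  y_2 = -Pa²(3x-a)/(6EI)  [x>a] = -2·1²·(3·(12/5)-1)/(6·5000) = -31/75000 m
Load 3 — applied couple M₀=17 kN·m at a=8/5 m (b=L-a=12/5):
  y_3 = M₀a(2x-a)/(2EI)  [x>a] = 17·(8/5)·(2·(12/5)-(8/5))/(2·5000) = 136/15625 m
Load 4 — applied couple M₀=2 kN·m at a=4/3 m (b=L-a=8/3):
  y_4 = M₀a(2x-a)/(2EI)  [x>a] = 2·(4/3)·(2·(12/5)-(4/3))/(2·5000) = 26/28125 m
Superposition: y = Σ y_i = -82969/28125000 m ≈ -0.002950 m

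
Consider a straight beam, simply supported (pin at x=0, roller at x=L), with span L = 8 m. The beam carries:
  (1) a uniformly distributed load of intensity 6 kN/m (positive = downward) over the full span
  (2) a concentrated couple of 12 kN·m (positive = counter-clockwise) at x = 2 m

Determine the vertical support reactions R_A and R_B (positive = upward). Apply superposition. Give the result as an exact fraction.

Load 1 — uniform load w=6 kN/m over full span:
  R_A = wL/2 = 6·8/2 = 24 kN
  R_B = wL/2 = 6·8/2 = 24 kN
Load 2 — applied couple M₀=12 kN·m at a=2 m (b=L-a=6):
  R_A = M₀/L = 12/8 = 3/2 kN
  R_B = -M₀/L = -12/8 = -3/2 kN
Superposition: R_A = 51/2 kN, R_B = 45/2 kN

R_A = 51/2 kN, R_B = 45/2 kN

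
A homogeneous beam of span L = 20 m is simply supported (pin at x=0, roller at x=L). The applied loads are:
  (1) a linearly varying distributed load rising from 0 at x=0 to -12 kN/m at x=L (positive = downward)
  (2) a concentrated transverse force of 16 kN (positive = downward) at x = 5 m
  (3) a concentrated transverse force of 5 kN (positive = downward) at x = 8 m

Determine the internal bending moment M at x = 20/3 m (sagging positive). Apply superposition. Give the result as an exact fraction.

Load 1 — triangular load w₀=-12 kN/m (0→w₀ over full span):
  M_1 = w₀Lx/6 - w₀x³/(6L) = (-12)·20·(20/3)/6 - (-12)·(20/3)³/(6·20) = -6400/27 kN·m
Load 2 — point force P=16 kN at a=5 m (b=L-a=15):
  M_2 = Pa(L-x)/L  [x>a] = 16·5·(20-(20/3))/20 = 160/3 kN·m
Load 3 — point force P=5 kN at a=8 m (b=L-a=12):
  M_3 = Pbx/L  [x≤a] = 5·12·(20/3)/20 = 20 kN·m
Superposition: M = Σ M_i = -4420/27 kN·m ≈ -163.703704 kN·m

M(20/3) = -4420/27 kN·m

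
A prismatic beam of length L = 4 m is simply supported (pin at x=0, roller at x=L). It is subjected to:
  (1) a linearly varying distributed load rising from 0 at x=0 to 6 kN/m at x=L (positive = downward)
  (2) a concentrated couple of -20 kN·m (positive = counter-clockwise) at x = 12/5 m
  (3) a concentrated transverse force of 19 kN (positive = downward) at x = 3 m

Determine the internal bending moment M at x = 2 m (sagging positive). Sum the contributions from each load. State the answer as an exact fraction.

M(2) = 11/2 kN·m

Load 1 — triangular load w₀=6 kN/m (0→w₀ over full span):
  M_1 = w₀Lx/6 - w₀x³/(6L) = 6·4·2/6 - 6·2³/(6·4) = 6 kN·m
Load 2 — applied couple M₀=-20 kN·m at a=12/5 m (b=L-a=8/5):
  M_2 = M₀x/L  [x≤a] = (-20)·2/4 = -10 kN·m
Load 3 — point force P=19 kN at a=3 m (b=L-a=1):
  M_3 = Pbx/L  [x≤a] = 19·1·2/4 = 19/2 kN·m
Superposition: M = Σ M_i = 11/2 kN·m ≈ 5.500000 kN·m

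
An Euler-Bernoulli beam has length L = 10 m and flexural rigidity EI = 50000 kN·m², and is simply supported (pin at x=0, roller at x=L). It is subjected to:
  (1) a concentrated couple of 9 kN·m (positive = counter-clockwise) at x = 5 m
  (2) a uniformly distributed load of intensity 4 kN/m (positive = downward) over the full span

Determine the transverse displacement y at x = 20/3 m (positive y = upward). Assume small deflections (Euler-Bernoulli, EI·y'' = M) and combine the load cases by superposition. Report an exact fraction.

y(20/3) = -1733/194400 m

Load 1 — applied couple M₀=9 kN·m at a=5 m (b=L-a=5):
  y_1 = (M₀x³/(6L)-M₀(x-a)²/2+C₁x)/EI  [x>a] with C₁=M₀(3b²-L²)/(6L)=-15/4 = (9·(20/3)³/(6·10)-9·((20/3)-5)²/2+(-15/4)·(20/3))/50000 = 1/7200 m
Load 2 — uniform load w=4 kN/m over full span:
  y_2 = -wx(L³-2Lx²+x³)/(24EI) = -4·(20/3)·(10³-2·10·(20/3)²+(20/3)³)/(24·50000) = -11/1215 m
Superposition: y = Σ y_i = -1733/194400 m ≈ -0.008915 m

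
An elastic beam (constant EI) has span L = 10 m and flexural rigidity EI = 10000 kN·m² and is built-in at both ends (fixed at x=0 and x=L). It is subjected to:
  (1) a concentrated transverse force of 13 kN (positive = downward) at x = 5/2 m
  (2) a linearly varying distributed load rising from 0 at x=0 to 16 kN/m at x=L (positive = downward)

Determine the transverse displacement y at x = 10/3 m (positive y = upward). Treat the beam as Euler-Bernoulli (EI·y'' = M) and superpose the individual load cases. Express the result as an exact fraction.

y(10/3) = -4403/233280 m

Load 1 — point force P=13 kN at a=5/2 m (b=L-a=15/2):
  y_1 = -Pa²(L-x)²(3bL-(3b+a)(L-x))/(6L³EI)  [x>a] = -13·(5/2)²·(10-(10/3))²·(3·(15/2)·10-(3·(15/2)+(5/2))·(10-(10/3)))/(6·10³·10000) = -91/25920 m
Load 2 — triangular load w₀=16 kN/m (0→w₀ over full span):
  y_2 = -w₀x²(L-x)²(x+2L)/(120LEI) = -16·(10/3)²·(10-(10/3))²·((10/3)+2·10)/(120·10·10000) = -56/3645 m
Superposition: y = Σ y_i = -4403/233280 m ≈ -0.018874 m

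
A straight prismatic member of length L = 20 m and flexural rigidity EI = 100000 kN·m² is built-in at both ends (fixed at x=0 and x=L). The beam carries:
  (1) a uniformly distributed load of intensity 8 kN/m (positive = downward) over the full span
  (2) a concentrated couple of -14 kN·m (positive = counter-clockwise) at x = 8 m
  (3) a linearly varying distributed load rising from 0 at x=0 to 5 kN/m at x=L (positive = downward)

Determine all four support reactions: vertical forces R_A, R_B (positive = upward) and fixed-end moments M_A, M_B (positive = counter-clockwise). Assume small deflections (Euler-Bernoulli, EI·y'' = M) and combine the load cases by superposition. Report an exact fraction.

Load 1 — uniform load w=8 kN/m over full span:
  R_A = wL/2 = 8·20/2 = 80 kN
  M_A = wL²/12 = 8·20²/12 = 800/3 kN·m
  R_B = wL/2 = 8·20/2 = 80 kN
  M_B = -wL²/12 = -8·20²/12 = -800/3 kN·m
Load 2 — applied couple M₀=-14 kN·m at a=8 m (b=L-a=12):
  R_A = 6M₀ab/L³ = 6·(-14)·8·12/20³ = -126/125 kN
  M_A = M₀b(2a-b)/L² = (-14)·12·(2·8-12)/20² = -42/25 kN·m
  R_B = -6M₀ab/L³ = -6·(-14)·8·12/20³ = 126/125 kN
  M_B = M₀a(2b-a)/L² = (-14)·8·(2·12-8)/20² = -112/25 kN·m
Load 3 — triangular load w₀=5 kN/m (0→w₀ over full span):
  R_A = 3w₀L/20 = 3·5·20/20 = 15 kN
  M_A = w₀L²/30 = 5·20²/30 = 200/3 kN·m
  R_B = 7w₀L/20 = 7·5·20/20 = 35 kN
  M_B = -w₀L²/20 = -5·20²/20 = -100 kN·m
Superposition: R_A = 11749/125 kN, M_A = 24874/75 kN·m, R_B = 14501/125 kN, M_B = -27836/75 kN·m

R_A = 11749/125 kN, M_A = 24874/75 kN·m, R_B = 14501/125 kN, M_B = -27836/75 kN·m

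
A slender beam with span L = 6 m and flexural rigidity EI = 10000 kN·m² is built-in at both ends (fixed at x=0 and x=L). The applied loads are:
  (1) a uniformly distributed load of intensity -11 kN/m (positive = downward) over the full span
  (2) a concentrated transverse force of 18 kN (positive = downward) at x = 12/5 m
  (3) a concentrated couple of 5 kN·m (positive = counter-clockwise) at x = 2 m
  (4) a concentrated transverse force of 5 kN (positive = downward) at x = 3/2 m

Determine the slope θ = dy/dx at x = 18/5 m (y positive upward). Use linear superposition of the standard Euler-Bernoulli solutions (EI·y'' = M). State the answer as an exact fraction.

θ(18/5) = -63587/250000000 rad

Load 1 — uniform load w=-11 kN/m over full span:
  θ_1 = -wx(L-x)(L-2x)/(12EI) = -(-11)·(18/5)·(6-(18/5))·(6-2·(18/5))/(12·10000) = -297/312500 rad
Load 2 — point force P=18 kN at a=12/5 m (b=L-a=18/5):
  θ_2 = Pa²(L-x)(2bL-(3b+a)(L-x))/(2L³EI)  [x>a] = 18·(12/5)²·(6-(18/5))·(2·(18/5)·6-(3·(18/5)+(12/5))·(6-(18/5)))/(2·6³·10000) = 1296/1953125 rad
Load 3 — applied couple M₀=5 kN·m at a=2 m (b=L-a=4):
  θ_3 = (R_Ax²/2 - M_Ax - M₀(x-a))/EI  [x>a] with R_A=10/9, M_A=0 = ((10/9)·(18/5)²/2 - 0·(18/5) - 5·((18/5)-2))/10000 = -1/12500 rad
Load 4 — point force P=5 kN at a=3/2 m (b=L-a=9/2):
  θ_4 = Pa²(L-x)(2bL-(3b+a)(L-x))/(2L³EI)  [x>a] = 5·(3/2)²·(6-(18/5))·(2·(9/2)·6-(3·(9/2)+(3/2))·(6-(18/5)))/(2·6³·10000) = 9/80000 rad
Superposition: θ = Σ θ_i = -63587/250000000 rad ≈ -0.000254 rad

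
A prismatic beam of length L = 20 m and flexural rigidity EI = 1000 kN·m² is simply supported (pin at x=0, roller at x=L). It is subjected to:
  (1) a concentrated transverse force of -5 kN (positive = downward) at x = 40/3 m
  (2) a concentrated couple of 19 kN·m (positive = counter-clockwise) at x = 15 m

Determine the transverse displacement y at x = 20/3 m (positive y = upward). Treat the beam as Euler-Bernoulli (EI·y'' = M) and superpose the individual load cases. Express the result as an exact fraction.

Load 1 — point force P=-5 kN at a=40/3 m (b=L-a=20/3):
  y_1 = -Pbx(L²-b²-x²)/(6LEI)  [x≤a] = -(-5)·(20/3)·(20/3)·(20²-(20/3)²-(20/3)²)/(6·20·1000) = 140/243 m
Load 2 — applied couple M₀=19 kN·m at a=15 m (b=L-a=5):
  y_2 = (M₀x³/(6L)+C₁x)/EI  [x≤a] with C₁=M₀(3b²-L²)/(6L)=-1235/24 = (19·(20/3)³/(6·20)+(-1235/24)·(20/3))/1000 = -1919/6480 m
Superposition: y = Σ y_i = 5443/19440 m ≈ 0.279990 m

y(20/3) = 5443/19440 m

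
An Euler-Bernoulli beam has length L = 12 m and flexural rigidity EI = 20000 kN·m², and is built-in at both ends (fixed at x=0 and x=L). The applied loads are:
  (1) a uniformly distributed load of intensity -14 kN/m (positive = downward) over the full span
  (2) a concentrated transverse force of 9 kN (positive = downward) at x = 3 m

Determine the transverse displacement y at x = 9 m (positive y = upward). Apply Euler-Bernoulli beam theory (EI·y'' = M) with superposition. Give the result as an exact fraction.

y(9) = 26163/1280000 m

Load 1 — uniform load w=-14 kN/m over full span:
  y_1 = -wx²(L-x)²/(24EI) = -(-14)·9²·(12-9)²/(24·20000) = 1701/80000 m
Load 2 — point force P=9 kN at a=3 m (b=L-a=9):
  y_2 = -Pa²(L-x)²(3bL-(3b+a)(L-x))/(6L³EI)  [x>a] = -9·3²·(12-9)²·(3·9·12-(3·9+3)·(12-9))/(6·12³·20000) = -1053/1280000 m
Superposition: y = Σ y_i = 26163/1280000 m ≈ 0.020440 m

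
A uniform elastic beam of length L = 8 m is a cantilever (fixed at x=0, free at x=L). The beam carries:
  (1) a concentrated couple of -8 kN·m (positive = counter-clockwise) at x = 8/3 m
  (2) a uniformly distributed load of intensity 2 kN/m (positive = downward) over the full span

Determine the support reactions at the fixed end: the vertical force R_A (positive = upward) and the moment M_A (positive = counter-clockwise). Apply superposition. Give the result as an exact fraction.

R_A = 16 kN, M_A = 72 kN·m

Load 1 — applied couple M₀=-8 kN·m at a=8/3 m (b=L-a=16/3):
  R_A = 0 kN
  M_A = -M₀ = -(-8) = 8 kN·m
Load 2 — uniform load w=2 kN/m over full span:
  R_A = wL = 2·8 = 16 kN
  M_A = wL²/2 = 2·8²/2 = 64 kN·m
Superposition: R_A = 16 kN, M_A = 72 kN·m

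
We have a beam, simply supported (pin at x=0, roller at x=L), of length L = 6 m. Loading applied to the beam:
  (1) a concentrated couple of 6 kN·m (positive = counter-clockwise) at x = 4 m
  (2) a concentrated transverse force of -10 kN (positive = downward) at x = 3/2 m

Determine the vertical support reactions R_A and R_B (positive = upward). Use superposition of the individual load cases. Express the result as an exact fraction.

R_A = -13/2 kN, R_B = -7/2 kN

Load 1 — applied couple M₀=6 kN·m at a=4 m (b=L-a=2):
  R_A = M₀/L = 6/6 = 1 kN
  R_B = -M₀/L = -6/6 = -1 kN
Load 2 — point force P=-10 kN at a=3/2 m (b=L-a=9/2):
  R_A = Pb/L = (-10)·(9/2)/6 = -15/2 kN
  R_B = Pa/L = (-10)·(3/2)/6 = -5/2 kN
Superposition: R_A = -13/2 kN, R_B = -7/2 kN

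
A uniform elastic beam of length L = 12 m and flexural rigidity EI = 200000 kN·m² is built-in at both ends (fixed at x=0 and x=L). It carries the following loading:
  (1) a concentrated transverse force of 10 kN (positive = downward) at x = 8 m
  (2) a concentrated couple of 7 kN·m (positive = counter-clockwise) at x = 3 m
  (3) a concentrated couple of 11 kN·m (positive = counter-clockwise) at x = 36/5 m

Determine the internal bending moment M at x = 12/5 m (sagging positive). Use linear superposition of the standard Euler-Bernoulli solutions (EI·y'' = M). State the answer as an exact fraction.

Load 1 — point force P=10 kN at a=8 m (b=L-a=4):
  M_1 = Pb²(3a+b)x/L³ - Pab²/L²  [x≤a] = 10·4²·(3·8+4)·(12/5)/12³ - 10·8·4²/12² = -8/3 kN·m
Load 2 — applied couple M₀=7 kN·m at a=3 m (b=L-a=9):
  M_2 = R_Ax - M_A  [x≤a] with R_A=21/32, M_A=-21/16 = (21/32)·(12/5) - (-21/16) = 231/80 kN·m
Load 3 — applied couple M₀=11 kN·m at a=36/5 m (b=L-a=24/5):
  M_3 = R_Ax - M_A  [x≤a] with R_A=33/25, M_A=88/25 = (33/25)·(12/5) - (88/25) = -44/125 kN·m
Superposition: M = Σ M_i = -787/6000 kN·m ≈ -0.131167 kN·m

M(12/5) = -787/6000 kN·m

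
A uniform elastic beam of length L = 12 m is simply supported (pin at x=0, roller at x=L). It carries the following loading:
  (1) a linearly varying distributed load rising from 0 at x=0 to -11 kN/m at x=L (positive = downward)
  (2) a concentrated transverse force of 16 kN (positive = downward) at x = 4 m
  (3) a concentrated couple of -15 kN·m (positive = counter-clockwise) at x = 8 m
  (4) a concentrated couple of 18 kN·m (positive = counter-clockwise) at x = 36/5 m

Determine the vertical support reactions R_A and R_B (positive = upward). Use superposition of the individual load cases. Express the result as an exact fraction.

Load 1 — triangular load w₀=-11 kN/m (0→w₀ over full span):
  R_A = w₀L/6 = (-11)·12/6 = -22 kN
  R_B = w₀L/3 = (-11)·12/3 = -44 kN
Load 2 — point force P=16 kN at a=4 m (b=L-a=8):
  R_A = Pb/L = 16·8/12 = 32/3 kN
  R_B = Pa/L = 16·4/12 = 16/3 kN
Load 3 — applied couple M₀=-15 kN·m at a=8 m (b=L-a=4):
  R_A = M₀/L = (-15)/12 = -5/4 kN
  R_B = -M₀/L = -(-15)/12 = 5/4 kN
Load 4 — applied couple M₀=18 kN·m at a=36/5 m (b=L-a=24/5):
  R_A = M₀/L = 18/12 = 3/2 kN
  R_B = -M₀/L = -18/12 = -3/2 kN
Superposition: R_A = -133/12 kN, R_B = -467/12 kN

R_A = -133/12 kN, R_B = -467/12 kN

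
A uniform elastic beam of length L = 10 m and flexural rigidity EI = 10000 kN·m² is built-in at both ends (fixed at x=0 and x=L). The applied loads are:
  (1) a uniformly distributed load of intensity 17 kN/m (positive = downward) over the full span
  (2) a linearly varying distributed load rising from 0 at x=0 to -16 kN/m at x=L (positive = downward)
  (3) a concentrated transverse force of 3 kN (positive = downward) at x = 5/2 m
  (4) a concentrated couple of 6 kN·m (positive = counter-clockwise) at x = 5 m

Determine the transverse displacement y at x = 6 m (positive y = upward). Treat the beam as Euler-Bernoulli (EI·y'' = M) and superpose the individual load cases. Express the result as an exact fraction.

y(6) = -21217/1000000 m

Load 1 — uniform load w=17 kN/m over full span:
  y_1 = -wx²(L-x)²/(24EI) = -17·6²·(10-6)²/(24·10000) = -51/1250 m
Load 2 — triangular load w₀=-16 kN/m (0→w₀ over full span):
  y_2 = -w₀x²(L-x)²(x+2L)/(120LEI) = -(-16)·6²·(10-6)²·(6+2·10)/(120·10·10000) = 312/15625 m
Load 3 — point force P=3 kN at a=5/2 m (b=L-a=15/2):
  y_3 = -Pa²(L-x)²(3bL-(3b+a)(L-x))/(6L³EI)  [x>a] = -3·(5/2)²·(10-6)²·(3·(15/2)·10-(3·(15/2)+(5/2))·(10-6))/(6·10³·10000) = -1/1600 m
Load 4 — applied couple M₀=6 kN·m at a=5 m (b=L-a=5):
  y_4 = (R_Ax³/6 - M_Ax²/2 - M₀(x-a)²/2)/EI  [x>a] with R_A=9/10, M_A=3/2 = ((9/10)·6³/6 - (3/2)·6²/2 - 6·(6-5)²/2)/10000 = 3/12500 m
Superposition: y = Σ y_i = -21217/1000000 m ≈ -0.021217 m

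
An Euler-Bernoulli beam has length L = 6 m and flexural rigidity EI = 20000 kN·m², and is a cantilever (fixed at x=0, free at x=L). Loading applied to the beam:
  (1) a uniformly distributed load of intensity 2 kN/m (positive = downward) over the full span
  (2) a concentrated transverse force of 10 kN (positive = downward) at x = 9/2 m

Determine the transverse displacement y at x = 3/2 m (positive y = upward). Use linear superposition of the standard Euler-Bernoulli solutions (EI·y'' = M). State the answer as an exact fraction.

y(3/2) = -5067/1280000 m

Load 1 — uniform load w=2 kN/m over full span:
  y_1 = -wx²(x²-4Lx+6L²)/(24EI) = -2·(3/2)²·((3/2)²-4·6·(3/2)+6·6²)/(24·20000) = -2187/1280000 m
Load 2 — point force P=10 kN at a=9/2 m (b=L-a=3/2):
  y_2 = -Px²(3a-x)/(6EI)  [x≤a] = -10·(3/2)²·(3·(9/2)-(3/2))/(6·20000) = -9/4000 m
Superposition: y = Σ y_i = -5067/1280000 m ≈ -0.003959 m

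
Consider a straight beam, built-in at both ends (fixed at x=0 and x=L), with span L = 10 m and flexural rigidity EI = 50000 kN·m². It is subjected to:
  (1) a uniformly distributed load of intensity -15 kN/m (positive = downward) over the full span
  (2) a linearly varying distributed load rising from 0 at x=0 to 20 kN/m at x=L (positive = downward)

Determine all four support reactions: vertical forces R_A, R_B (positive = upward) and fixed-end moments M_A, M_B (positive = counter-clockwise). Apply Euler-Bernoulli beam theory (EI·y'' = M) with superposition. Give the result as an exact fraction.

R_A = -45 kN, M_A = -175/3 kN·m, R_B = -5 kN, M_B = 25 kN·m

Load 1 — uniform load w=-15 kN/m over full span:
  R_A = wL/2 = (-15)·10/2 = -75 kN
  M_A = wL²/12 = (-15)·10²/12 = -125 kN·m
  R_B = wL/2 = (-15)·10/2 = -75 kN
  M_B = -wL²/12 = -(-15)·10²/12 = 125 kN·m
Load 2 — triangular load w₀=20 kN/m (0→w₀ over full span):
  R_A = 3w₀L/20 = 3·20·10/20 = 30 kN
  M_A = w₀L²/30 = 20·10²/30 = 200/3 kN·m
  R_B = 7w₀L/20 = 7·20·10/20 = 70 kN
  M_B = -w₀L²/20 = -20·10²/20 = -100 kN·m
Superposition: R_A = -45 kN, M_A = -175/3 kN·m, R_B = -5 kN, M_B = 25 kN·m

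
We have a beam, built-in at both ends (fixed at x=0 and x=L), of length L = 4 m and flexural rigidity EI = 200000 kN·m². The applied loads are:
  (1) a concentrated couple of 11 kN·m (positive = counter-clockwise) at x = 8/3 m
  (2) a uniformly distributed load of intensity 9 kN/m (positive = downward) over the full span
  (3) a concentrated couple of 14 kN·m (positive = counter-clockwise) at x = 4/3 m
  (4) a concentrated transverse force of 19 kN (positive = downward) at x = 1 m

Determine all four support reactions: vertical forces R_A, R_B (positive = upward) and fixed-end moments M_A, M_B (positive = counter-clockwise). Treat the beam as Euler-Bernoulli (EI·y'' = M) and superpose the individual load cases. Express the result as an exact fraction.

Load 1 — applied couple M₀=11 kN·m at a=8/3 m (b=L-a=4/3):
  R_A = 6M₀ab/L³ = 6·11·(8/3)·(4/3)/4³ = 11/3 kN
  M_A = M₀b(2a-b)/L² = 11·(4/3)·(2·(8/3)-(4/3))/4² = 11/3 kN·m
  R_B = -6M₀ab/L³ = -6·11·(8/3)·(4/3)/4³ = -11/3 kN
  M_B = M₀a(2b-a)/L² = 11·(8/3)·(2·(4/3)-(8/3))/4² = 0 kN·m
Load 2 — uniform load w=9 kN/m over full span:
  R_A = wL/2 = 9·4/2 = 18 kN
  M_A = wL²/12 = 9·4²/12 = 12 kN·m
  R_B = wL/2 = 9·4/2 = 18 kN
  M_B = -wL²/12 = -9·4²/12 = -12 kN·m
Load 3 — applied couple M₀=14 kN·m at a=4/3 m (b=L-a=8/3):
  R_A = 6M₀ab/L³ = 6·14·(4/3)·(8/3)/4³ = 14/3 kN
  M_A = M₀b(2a-b)/L² = 14·(8/3)·(2·(4/3)-(8/3))/4² = 0 kN·m
  R_B = -6M₀ab/L³ = -6·14·(4/3)·(8/3)/4³ = -14/3 kN
  M_B = M₀a(2b-a)/L² = 14·(4/3)·(2·(8/3)-(4/3))/4² = 14/3 kN·m
Load 4 — point force P=19 kN at a=1 m (b=L-a=3):
  R_A = Pb²(3a+b)/L³ = 19·3²·(3·1+3)/4³ = 513/32 kN
  M_A = Pab²/L² = 19·1·3²/4² = 171/16 kN·m
  R_B = Pa²(a+3b)/L³ = 19·1²·(1+3·3)/4³ = 95/32 kN
  M_B = -Pa²b/L² = -19·1²·3/4² = -57/16 kN·m
Superposition: R_A = 4067/96 kN, M_A = 1265/48 kN·m, R_B = 1213/96 kN, M_B = -523/48 kN·m

R_A = 4067/96 kN, M_A = 1265/48 kN·m, R_B = 1213/96 kN, M_B = -523/48 kN·m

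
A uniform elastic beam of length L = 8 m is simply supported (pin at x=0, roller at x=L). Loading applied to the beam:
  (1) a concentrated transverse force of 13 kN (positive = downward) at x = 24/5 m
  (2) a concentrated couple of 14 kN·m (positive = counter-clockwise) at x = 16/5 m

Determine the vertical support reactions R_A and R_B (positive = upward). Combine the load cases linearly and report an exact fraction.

R_A = 139/20 kN, R_B = 121/20 kN

Load 1 — point force P=13 kN at a=24/5 m (b=L-a=16/5):
  R_A = Pb/L = 13·(16/5)/8 = 26/5 kN
  R_B = Pa/L = 13·(24/5)/8 = 39/5 kN
Load 2 — applied couple M₀=14 kN·m at a=16/5 m (b=L-a=24/5):
  R_A = M₀/L = 14/8 = 7/4 kN
  R_B = -M₀/L = -14/8 = -7/4 kN
Superposition: R_A = 139/20 kN, R_B = 121/20 kN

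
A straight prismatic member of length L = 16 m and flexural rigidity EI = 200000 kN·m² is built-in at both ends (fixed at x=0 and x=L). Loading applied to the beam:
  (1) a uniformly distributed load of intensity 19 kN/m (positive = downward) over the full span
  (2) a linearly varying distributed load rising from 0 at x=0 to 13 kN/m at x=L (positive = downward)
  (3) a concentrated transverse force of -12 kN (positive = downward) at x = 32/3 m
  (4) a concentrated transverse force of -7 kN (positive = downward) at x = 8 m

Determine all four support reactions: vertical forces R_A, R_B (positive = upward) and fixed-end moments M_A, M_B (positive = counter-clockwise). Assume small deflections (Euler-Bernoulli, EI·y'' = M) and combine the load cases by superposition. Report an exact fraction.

Load 1 — uniform load w=19 kN/m over full span:
  R_A = wL/2 = 19·16/2 = 152 kN
  M_A = wL²/12 = 19·16²/12 = 1216/3 kN·m
  R_B = wL/2 = 19·16/2 = 152 kN
  M_B = -wL²/12 = -19·16²/12 = -1216/3 kN·m
Load 2 — triangular load w₀=13 kN/m (0→w₀ over full span):
  R_A = 3w₀L/20 = 3·13·16/20 = 156/5 kN
  M_A = w₀L²/30 = 13·16²/30 = 1664/15 kN·m
  R_B = 7w₀L/20 = 7·13·16/20 = 364/5 kN
  M_B = -w₀L²/20 = -13·16²/20 = -832/5 kN·m
Load 3 — point force P=-12 kN at a=32/3 m (b=L-a=16/3):
  R_A = Pb²(3a+b)/L³ = (-12)·(16/3)²·(3·(32/3)+(16/3))/16³ = -28/9 kN
  M_A = Pab²/L² = (-12)·(32/3)·(16/3)²/16² = -128/9 kN·m
  R_B = Pa²(a+3b)/L³ = (-12)·(32/3)²·((32/3)+3·(16/3))/16³ = -80/9 kN
  M_B = -Pa²b/L² = -(-12)·(32/3)²·(16/3)/16² = 256/9 kN·m
Load 4 — point force P=-7 kN at a=8 m (b=L-a=8):
  R_A = Pb²(3a+b)/L³ = (-7)·8²·(3·8+8)/16³ = -7/2 kN
  M_A = Pab²/L² = (-7)·8·8²/16² = -14 kN·m
  R_B = Pa²(a+3b)/L³ = (-7)·8²·(8+3·8)/16³ = -7/2 kN
  M_B = -Pa²b/L² = -(-7)·8²·8/16² = 14 kN·m
Superposition: R_A = 15893/90 kN, M_A = 21962/45 kN·m, R_B = 19117/90 kN, M_B = -23818/45 kN·m

R_A = 15893/90 kN, M_A = 21962/45 kN·m, R_B = 19117/90 kN, M_B = -23818/45 kN·m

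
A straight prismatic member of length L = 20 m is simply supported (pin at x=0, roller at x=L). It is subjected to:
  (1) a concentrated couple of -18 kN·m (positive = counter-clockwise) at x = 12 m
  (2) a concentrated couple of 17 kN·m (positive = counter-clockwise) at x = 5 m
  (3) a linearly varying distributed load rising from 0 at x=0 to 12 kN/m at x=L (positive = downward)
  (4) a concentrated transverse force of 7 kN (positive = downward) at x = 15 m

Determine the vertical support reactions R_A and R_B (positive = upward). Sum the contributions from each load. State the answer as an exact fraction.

R_A = 417/10 kN, R_B = 853/10 kN

Load 1 — applied couple M₀=-18 kN·m at a=12 m (b=L-a=8):
  R_A = M₀/L = (-18)/20 = -9/10 kN
  R_B = -M₀/L = -(-18)/20 = 9/10 kN
Load 2 — applied couple M₀=17 kN·m at a=5 m (b=L-a=15):
  R_A = M₀/L = 17/20 kN
  R_B = -M₀/L = -17/20 kN
Load 3 — triangular load w₀=12 kN/m (0→w₀ over full span):
  R_A = w₀L/6 = 12·20/6 = 40 kN
  R_B = w₀L/3 = 12·20/3 = 80 kN
Load 4 — point force P=7 kN at a=15 m (b=L-a=5):
  R_A = Pb/L = 7·5/20 = 7/4 kN
  R_B = Pa/L = 7·15/20 = 21/4 kN
Superposition: R_A = 417/10 kN, R_B = 853/10 kN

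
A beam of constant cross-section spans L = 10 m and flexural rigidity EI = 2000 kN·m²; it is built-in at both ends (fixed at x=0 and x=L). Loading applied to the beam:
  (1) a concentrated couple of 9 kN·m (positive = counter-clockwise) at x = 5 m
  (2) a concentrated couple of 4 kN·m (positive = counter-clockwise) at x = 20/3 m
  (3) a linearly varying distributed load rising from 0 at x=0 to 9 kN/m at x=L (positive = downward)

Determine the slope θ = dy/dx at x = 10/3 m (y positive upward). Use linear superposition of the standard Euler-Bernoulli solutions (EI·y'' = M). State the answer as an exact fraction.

Load 1 — applied couple M₀=9 kN·m at a=5 m (b=L-a=5):
  θ_1 = (R_Ax²/2 - M_Ax)/EI  [x≤a] with R_A=27/20, M_A=9/4 = ((27/20)·(10/3)²/2 - (9/4)·(10/3))/2000 = 0 rad
Load 2 — applied couple M₀=4 kN·m at a=20/3 m (b=L-a=10/3):
  θ_2 = (R_Ax²/2 - M_Ax)/EI  [x≤a] with R_A=8/15, M_A=4/3 = ((8/15)·(10/3)²/2 - (4/3)·(10/3))/2000 = -1/1350 rad
Load 3 — triangular load w₀=9 kN/m (0→w₀ over full span):
  θ_3 = -w₀(2x(L-x)(L-2x)(x+2L)+x²(L-x)²)/(120LEI) = -9·(2·(10/3)·(10-(10/3))·(10-2·(10/3))·((10/3)+2·10)+(10/3)²·(10-(10/3))²)/(120·10·2000) = -2/135 rad
Superposition: θ = Σ θ_i = -7/450 rad ≈ -0.015556 rad

θ(10/3) = -7/450 rad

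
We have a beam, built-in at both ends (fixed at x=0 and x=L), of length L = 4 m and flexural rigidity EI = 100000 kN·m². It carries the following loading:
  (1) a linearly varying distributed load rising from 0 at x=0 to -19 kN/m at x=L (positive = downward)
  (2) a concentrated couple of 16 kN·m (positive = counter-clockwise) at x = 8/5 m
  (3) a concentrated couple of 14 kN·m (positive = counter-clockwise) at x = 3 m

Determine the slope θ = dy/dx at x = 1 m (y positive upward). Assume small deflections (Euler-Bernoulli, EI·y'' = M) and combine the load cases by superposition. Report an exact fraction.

Load 1 — triangular load w₀=-19 kN/m (0→w₀ over full span):
  θ_1 = -w₀(2x(L-x)(L-2x)(x+2L)+x²(L-x)²)/(120LEI) = -(-19)·(2·1·(4-1)·(4-2·1)·(1+2·4)+1²·(4-1)²)/(120·4·100000) = 741/16000000 rad
Load 2 — applied couple M₀=16 kN·m at a=8/5 m (b=L-a=12/5):
  θ_2 = (R_Ax²/2 - M_Ax)/EI  [x≤a] with R_A=144/25, M_A=48/25 = ((144/25)·1²/2 - (48/25)·1)/100000 = 3/312500 rad
Load 3 — applied couple M₀=14 kN·m at a=3 m (b=L-a=1):
  θ_3 = (R_Ax²/2 - M_Ax)/EI  [x≤a] with R_A=63/16, M_A=35/8 = ((63/16)·1²/2 - (35/8)·1)/100000 = -77/3200000 rad
Superposition: θ = Σ θ_i = 637/20000000 rad ≈ 0.000032 rad

θ(1) = 637/20000000 rad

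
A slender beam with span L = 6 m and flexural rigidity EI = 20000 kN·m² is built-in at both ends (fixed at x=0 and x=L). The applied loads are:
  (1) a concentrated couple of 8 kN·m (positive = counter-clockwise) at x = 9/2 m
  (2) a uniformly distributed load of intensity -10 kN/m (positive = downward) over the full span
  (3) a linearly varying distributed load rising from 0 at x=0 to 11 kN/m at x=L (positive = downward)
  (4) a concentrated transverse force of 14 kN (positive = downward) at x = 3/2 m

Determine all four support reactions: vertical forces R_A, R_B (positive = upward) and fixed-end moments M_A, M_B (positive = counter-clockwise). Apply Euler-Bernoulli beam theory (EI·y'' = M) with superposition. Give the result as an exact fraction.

Load 1 — applied couple M₀=8 kN·m at a=9/2 m (b=L-a=3/2):
  R_A = 6M₀ab/L³ = 6·8·(9/2)·(3/2)/6³ = 3/2 kN
  M_A = M₀b(2a-b)/L² = 8·(3/2)·(2·(9/2)-(3/2))/6² = 5/2 kN·m
  R_B = -6M₀ab/L³ = -6·8·(9/2)·(3/2)/6³ = -3/2 kN
  M_B = M₀a(2b-a)/L² = 8·(9/2)·(2·(3/2)-(9/2))/6² = -3/2 kN·m
Load 2 — uniform load w=-10 kN/m over full span:
  R_A = wL/2 = (-10)·6/2 = -30 kN
  M_A = wL²/12 = (-10)·6²/12 = -30 kN·m
  R_B = wL/2 = (-10)·6/2 = -30 kN
  M_B = -wL²/12 = -(-10)·6²/12 = 30 kN·m
Load 3 — triangular load w₀=11 kN/m (0→w₀ over full span):
  R_A = 3w₀L/20 = 3·11·6/20 = 99/10 kN
  M_A = w₀L²/30 = 11·6²/30 = 66/5 kN·m
  R_B = 7w₀L/20 = 7·11·6/20 = 231/10 kN
  M_B = -w₀L²/20 = -11·6²/20 = -99/5 kN·m
Load 4 — point force P=14 kN at a=3/2 m (b=L-a=9/2):
  R_A = Pb²(3a+b)/L³ = 14·(9/2)²·(3·(3/2)+(9/2))/6³ = 189/16 kN
  M_A = Pab²/L² = 14·(3/2)·(9/2)²/6² = 189/16 kN·m
  R_B = Pa²(a+3b)/L³ = 14·(3/2)²·((3/2)+3·(9/2))/6³ = 35/16 kN
  M_B = -Pa²b/L² = -14·(3/2)²·(9/2)/6² = -63/16 kN·m
Superposition: R_A = -543/80 kN, M_A = -199/80 kN·m, R_B = -497/80 kN, M_B = 381/80 kN·m

R_A = -543/80 kN, M_A = -199/80 kN·m, R_B = -497/80 kN, M_B = 381/80 kN·m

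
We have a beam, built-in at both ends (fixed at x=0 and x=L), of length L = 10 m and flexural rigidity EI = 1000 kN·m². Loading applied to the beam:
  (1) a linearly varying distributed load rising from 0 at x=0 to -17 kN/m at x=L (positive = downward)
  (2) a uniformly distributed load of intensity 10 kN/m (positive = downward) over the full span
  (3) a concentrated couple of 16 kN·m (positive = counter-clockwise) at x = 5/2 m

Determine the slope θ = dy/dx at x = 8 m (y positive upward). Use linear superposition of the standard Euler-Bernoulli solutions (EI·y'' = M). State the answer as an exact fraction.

Load 1 — triangular load w₀=-17 kN/m (0→w₀ over full span):
  θ_1 = -w₀(2x(L-x)(L-2x)(x+2L)+x²(L-x)²)/(120LEI) = -(-17)·(2·8·(10-8)·(10-2·8)·(8+2·10)+8²·(10-8)²)/(120·10·1000) = -136/1875 rad
Load 2 — uniform load w=10 kN/m over full span:
  θ_2 = -wx(L-x)(L-2x)/(12EI) = -10·8·(10-8)·(10-2·8)/(12·1000) = 2/25 rad
Load 3 — applied couple M₀=16 kN·m at a=5/2 m (b=L-a=15/2):
  θ_3 = (R_Ax²/2 - M_Ax - M₀(x-a))/EI  [x>a] with R_A=9/5, M_A=-3 = ((9/5)·8²/2 - (-3)·8 - 16·(8-(5/2)))/1000 = -4/625 rad
Superposition: θ = Σ θ_i = 2/1875 rad ≈ 0.001067 rad

θ(8) = 2/1875 rad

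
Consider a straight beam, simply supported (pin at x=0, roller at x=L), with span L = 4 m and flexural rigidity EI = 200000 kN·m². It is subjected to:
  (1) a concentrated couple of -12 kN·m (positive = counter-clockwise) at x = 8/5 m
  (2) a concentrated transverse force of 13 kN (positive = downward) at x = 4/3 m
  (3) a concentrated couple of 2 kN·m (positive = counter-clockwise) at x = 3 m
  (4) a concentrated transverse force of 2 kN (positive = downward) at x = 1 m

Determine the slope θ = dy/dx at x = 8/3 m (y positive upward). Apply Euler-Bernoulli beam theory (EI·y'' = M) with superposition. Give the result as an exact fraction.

θ(8/3) = 38123/810000000 rad

Load 1 — applied couple M₀=-12 kN·m at a=8/5 m (b=L-a=12/5):
  θ_1 = (M₀x²/(2L)-M₀(x-a)+C₁)/EI  [x>a] with C₁=M₀(3b²-L²)/(6L)=-16/25 = ((-12)·(8/3)²/(2·4)-(-12)·((8/3)-(8/5))+(-16/25))/200000 = 7/937500 rad
Load 2 — point force P=13 kN at a=4/3 m (b=L-a=8/3):
  θ_2 = -Pa(2L²-6Lx+3x²+a²)/(6LEI)  [x>a] = -13·(4/3)·(2·4²-6·4·(8/3)+3·(8/3)²+(4/3)²)/(6·4·200000) = 13/405000 rad
Load 3 — applied couple M₀=2 kN·m at a=3 m (b=L-a=1):
  θ_3 = (M₀x²/(2L)+C₁)/EI  [x≤a] with C₁=M₀(3b²-L²)/(6L)=-13/12 = (2·(8/3)²/(2·4)+(-13/12))/200000 = 1/288000 rad
Load 4 — point force P=2 kN at a=1 m (b=L-a=3):
  θ_4 = -Pa(2L²-6Lx+3x²+a²)/(6LEI)  [x>a] = -2·1·(2·4²-6·4·(8/3)+3·(8/3)²+1²)/(6·4·200000) = 29/7200000 rad
Superposition: θ = Σ θ_i = 38123/810000000 rad ≈ 0.000047 rad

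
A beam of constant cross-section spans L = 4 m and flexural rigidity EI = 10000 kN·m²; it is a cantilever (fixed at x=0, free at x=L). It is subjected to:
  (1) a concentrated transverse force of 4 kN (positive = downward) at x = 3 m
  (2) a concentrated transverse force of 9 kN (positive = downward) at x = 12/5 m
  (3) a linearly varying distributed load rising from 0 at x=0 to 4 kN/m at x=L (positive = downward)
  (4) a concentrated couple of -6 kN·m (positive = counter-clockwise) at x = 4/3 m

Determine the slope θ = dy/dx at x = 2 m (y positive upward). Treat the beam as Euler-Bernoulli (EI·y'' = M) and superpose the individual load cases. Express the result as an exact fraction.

Load 1 — point force P=4 kN at a=3 m (b=L-a=1):
  θ_1 = -Px(2a-x)/(2EI)  [x≤a] = -4·2·(2·3-2)/(2·10000) = -1/625 rad
Load 2 — point force P=9 kN at a=12/5 m (b=L-a=8/5):
  θ_2 = -Px(2a-x)/(2EI)  [x≤a] = -9·2·(2·(12/5)-2)/(2·10000) = -63/25000 rad
Load 3 — triangular load w₀=4 kN/m (0→w₀ over full span):
  θ_3 = (w₀Lx²/4-w₀L²x/3-w₀x⁴/(24L))/EI = (4·4·2²/4-4·4²·2/3-4·2⁴/(24·4))/10000 = -41/15000 rad
Load 4 — applied couple M₀=-6 kN·m at a=4/3 m (b=L-a=8/3):
  θ_4 = M₀a/EI  [x>a] = (-6)·(4/3)/10000 = -1/1250 rad
Superposition: θ = Σ θ_i = -287/37500 rad ≈ -0.007653 rad

θ(2) = -287/37500 rad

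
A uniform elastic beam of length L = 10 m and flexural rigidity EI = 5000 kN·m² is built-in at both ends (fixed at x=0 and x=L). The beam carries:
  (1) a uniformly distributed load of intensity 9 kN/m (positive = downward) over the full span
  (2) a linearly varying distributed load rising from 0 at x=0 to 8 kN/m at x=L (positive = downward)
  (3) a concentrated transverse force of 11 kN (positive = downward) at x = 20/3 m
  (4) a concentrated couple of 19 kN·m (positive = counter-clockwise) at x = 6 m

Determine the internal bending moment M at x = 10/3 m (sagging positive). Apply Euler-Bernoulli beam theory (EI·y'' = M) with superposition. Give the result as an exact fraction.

M(10/3) = 76531/2025 kN·m

Load 1 — uniform load w=9 kN/m over full span:
  M_1 = wLx/2 - wL²/12 - wx²/2 = 9·10·(10/3)/2 - 9·10²/12 - 9·(10/3)²/2 = 25 kN·m
Load 2 — triangular load w₀=8 kN/m (0→w₀ over full span):
  M_2 = 3w₀Lx/20 - w₀L²/30 - w₀x³/(6L) = 3·8·10·(10/3)/20 - 8·10²/30 - 8·(10/3)³/(6·10) = 680/81 kN·m
Load 3 — point force P=11 kN at a=20/3 m (b=L-a=10/3):
  M_3 = Pb²(3a+b)x/L³ - Pab²/L²  [x≤a] = 11·(10/3)²·(3·(20/3)+(10/3))·(10/3)/10³ - 11·(20/3)·(10/3)²/10² = 110/81 kN·m
Load 4 — applied couple M₀=19 kN·m at a=6 m (b=L-a=4):
  M_4 = R_Ax - M_A  [x≤a] with R_A=342/125, M_A=152/25 = (342/125)·(10/3) - (152/25) = 76/25 kN·m
Superposition: M = Σ M_i = 76531/2025 kN·m ≈ 37.793086 kN·m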